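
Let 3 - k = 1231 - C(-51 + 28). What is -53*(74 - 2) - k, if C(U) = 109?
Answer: -2697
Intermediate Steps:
k = -1119 (k = 3 - (1231 - 1*109) = 3 - (1231 - 109) = 3 - 1*1122 = 3 - 1122 = -1119)
-53*(74 - 2) - k = -53*(74 - 2) - 1*(-1119) = -53*72 + 1119 = -3816 + 1119 = -2697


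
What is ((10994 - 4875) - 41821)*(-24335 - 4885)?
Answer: 1043212440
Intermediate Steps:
((10994 - 4875) - 41821)*(-24335 - 4885) = (6119 - 41821)*(-29220) = -35702*(-29220) = 1043212440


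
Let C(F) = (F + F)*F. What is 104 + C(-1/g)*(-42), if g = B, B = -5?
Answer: 2516/25 ≈ 100.64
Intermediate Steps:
g = -5
C(F) = 2*F² (C(F) = (2*F)*F = 2*F²)
104 + C(-1/g)*(-42) = 104 + (2*(-1/(-5))²)*(-42) = 104 + (2*(-1*(-⅕))²)*(-42) = 104 + (2*(⅕)²)*(-42) = 104 + (2*(1/25))*(-42) = 104 + (2/25)*(-42) = 104 - 84/25 = 2516/25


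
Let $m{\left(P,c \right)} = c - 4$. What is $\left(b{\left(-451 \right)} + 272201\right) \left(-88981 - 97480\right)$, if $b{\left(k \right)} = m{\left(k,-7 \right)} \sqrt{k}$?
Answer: $-50754870661 + 2051071 i \sqrt{451} \approx -5.0755 \cdot 10^{10} + 4.3558 \cdot 10^{7} i$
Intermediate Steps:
$m{\left(P,c \right)} = -4 + c$
$b{\left(k \right)} = - 11 \sqrt{k}$ ($b{\left(k \right)} = \left(-4 - 7\right) \sqrt{k} = - 11 \sqrt{k}$)
$\left(b{\left(-451 \right)} + 272201\right) \left(-88981 - 97480\right) = \left(- 11 \sqrt{-451} + 272201\right) \left(-88981 - 97480\right) = \left(- 11 i \sqrt{451} + 272201\right) \left(-186461\right) = \left(272201 - 11 i \sqrt{451}\right) \left(-186461\right) = -50754870661 + 2051071 i \sqrt{451}$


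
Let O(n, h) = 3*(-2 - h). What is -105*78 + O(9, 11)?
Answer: -8229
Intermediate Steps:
O(n, h) = -6 - 3*h
-105*78 + O(9, 11) = -105*78 + (-6 - 3*11) = -8190 + (-6 - 33) = -8190 - 39 = -8229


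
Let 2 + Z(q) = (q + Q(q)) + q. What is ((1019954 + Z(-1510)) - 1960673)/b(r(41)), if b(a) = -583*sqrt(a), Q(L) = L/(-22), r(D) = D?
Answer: 10380396*sqrt(41)/262933 ≈ 252.79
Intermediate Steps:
Q(L) = -L/22 (Q(L) = L*(-1/22) = -L/22)
Z(q) = -2 + 43*q/22 (Z(q) = -2 + ((q - q/22) + q) = -2 + (21*q/22 + q) = -2 + 43*q/22)
((1019954 + Z(-1510)) - 1960673)/b(r(41)) = ((1019954 + (-2 + (43/22)*(-1510))) - 1960673)/((-583*sqrt(41))) = ((1019954 + (-2 - 32465/11)) - 1960673)*(-sqrt(41)/23903) = ((1019954 - 32487/11) - 1960673)*(-sqrt(41)/23903) = (11187007/11 - 1960673)*(-sqrt(41)/23903) = -(-10380396)*sqrt(41)/262933 = 10380396*sqrt(41)/262933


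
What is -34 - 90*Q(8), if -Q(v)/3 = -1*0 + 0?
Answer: -34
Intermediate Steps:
Q(v) = 0 (Q(v) = -3*(-1*0 + 0) = -3*(0 + 0) = -3*0 = 0)
-34 - 90*Q(8) = -34 - 90*0 = -34 + 0 = -34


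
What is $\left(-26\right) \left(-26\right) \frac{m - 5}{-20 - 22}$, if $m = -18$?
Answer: $\frac{7774}{21} \approx 370.19$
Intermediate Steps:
$\left(-26\right) \left(-26\right) \frac{m - 5}{-20 - 22} = \left(-26\right) \left(-26\right) \frac{-18 - 5}{-20 - 22} = 676 \left(- \frac{23}{-42}\right) = 676 \left(\left(-23\right) \left(- \frac{1}{42}\right)\right) = 676 \cdot \frac{23}{42} = \frac{7774}{21}$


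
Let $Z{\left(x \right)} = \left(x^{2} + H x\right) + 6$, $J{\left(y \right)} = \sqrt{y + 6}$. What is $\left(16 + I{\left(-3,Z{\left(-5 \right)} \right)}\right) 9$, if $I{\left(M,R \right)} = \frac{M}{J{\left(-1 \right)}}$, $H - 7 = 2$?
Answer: $144 - \frac{27 \sqrt{5}}{5} \approx 131.93$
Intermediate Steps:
$H = 9$ ($H = 7 + 2 = 9$)
$J{\left(y \right)} = \sqrt{6 + y}$
$Z{\left(x \right)} = 6 + x^{2} + 9 x$ ($Z{\left(x \right)} = \left(x^{2} + 9 x\right) + 6 = 6 + x^{2} + 9 x$)
$I{\left(M,R \right)} = \frac{M \sqrt{5}}{5}$ ($I{\left(M,R \right)} = \frac{M}{\sqrt{6 - 1}} = \frac{M}{\sqrt{5}} = M \frac{\sqrt{5}}{5} = \frac{M \sqrt{5}}{5}$)
$\left(16 + I{\left(-3,Z{\left(-5 \right)} \right)}\right) 9 = \left(16 + \frac{1}{5} \left(-3\right) \sqrt{5}\right) 9 = \left(16 - \frac{3 \sqrt{5}}{5}\right) 9 = 144 - \frac{27 \sqrt{5}}{5}$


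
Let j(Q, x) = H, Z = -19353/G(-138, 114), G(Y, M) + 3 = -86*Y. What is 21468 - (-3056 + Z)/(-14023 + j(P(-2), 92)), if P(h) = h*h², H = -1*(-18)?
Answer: 1189095596769/55389775 ≈ 21468.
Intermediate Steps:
G(Y, M) = -3 - 86*Y
H = 18
P(h) = h³
Z = -6451/3955 (Z = -19353/(-3 - 86*(-138)) = -19353/(-3 + 11868) = -19353/11865 = -19353*1/11865 = -6451/3955 ≈ -1.6311)
j(Q, x) = 18
21468 - (-3056 + Z)/(-14023 + j(P(-2), 92)) = 21468 - (-3056 - 6451/3955)/(-14023 + 18) = 21468 - (-12092931)/(3955*(-14005)) = 21468 - (-12092931)*(-1)/(3955*14005) = 21468 - 1*12092931/55389775 = 21468 - 12092931/55389775 = 1189095596769/55389775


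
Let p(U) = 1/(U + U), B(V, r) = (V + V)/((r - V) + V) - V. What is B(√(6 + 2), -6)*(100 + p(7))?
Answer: -1868*√2/7 ≈ -377.39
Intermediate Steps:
B(V, r) = -V + 2*V/r (B(V, r) = (2*V)/r - V = 2*V/r - V = -V + 2*V/r)
p(U) = 1/(2*U)
B(√(6 + 2), -6)*(100 + p(7)) = (√(6 + 2)*(2 - 1*(-6))/(-6))*(100 + (½)/7) = (√8*(-⅙)*(2 + 6))*(100 + (½)*(⅐)) = ((2*√2)*(-⅙)*8)*(100 + 1/14) = -8*√2/3*(1401/14) = -1868*√2/7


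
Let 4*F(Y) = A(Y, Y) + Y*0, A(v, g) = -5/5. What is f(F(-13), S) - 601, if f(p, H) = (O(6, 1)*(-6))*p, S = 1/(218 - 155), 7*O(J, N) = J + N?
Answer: -1199/2 ≈ -599.50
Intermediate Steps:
O(J, N) = J/7 + N/7 (O(J, N) = (J + N)/7 = J/7 + N/7)
A(v, g) = -1 (A(v, g) = -5*⅕ = -1)
F(Y) = -¼ (F(Y) = (-1 + Y*0)/4 = (-1 + 0)/4 = (¼)*(-1) = -¼)
S = 1/63 ≈ 0.015873
f(p, H) = -6*p (f(p, H) = (((⅐)*6 + (⅐)*1)*(-6))*p = ((6/7 + ⅐)*(-6))*p = (1*(-6))*p = -6*p)
f(F(-13), S) - 601 = -6*(-¼) - 601 = 3/2 - 601 = -1199/2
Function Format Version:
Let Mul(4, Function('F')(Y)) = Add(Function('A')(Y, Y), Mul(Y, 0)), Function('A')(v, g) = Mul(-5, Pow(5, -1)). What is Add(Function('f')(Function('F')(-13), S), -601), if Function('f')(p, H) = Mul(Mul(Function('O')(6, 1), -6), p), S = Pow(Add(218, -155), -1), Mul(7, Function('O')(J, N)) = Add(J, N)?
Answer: Rational(-1199, 2) ≈ -599.50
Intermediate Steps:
Function('O')(J, N) = Add(Mul(Rational(1, 7), J), Mul(Rational(1, 7), N)) (Function('O')(J, N) = Mul(Rational(1, 7), Add(J, N)) = Add(Mul(Rational(1, 7), J), Mul(Rational(1, 7), N)))
Function('A')(v, g) = -1 (Function('A')(v, g) = Mul(-5, Rational(1, 5)) = -1)
Function('F')(Y) = Rational(-1, 4) (Function('F')(Y) = Mul(Rational(1, 4), Add(-1, Mul(Y, 0))) = Mul(Rational(1, 4), Add(-1, 0)) = Mul(Rational(1, 4), -1) = Rational(-1, 4))
S = Rational(1, 63) (S = Pow(63, -1) = Rational(1, 63) ≈ 0.015873)
Function('f')(p, H) = Mul(-6, p) (Function('f')(p, H) = Mul(Mul(Add(Mul(Rational(1, 7), 6), Mul(Rational(1, 7), 1)), -6), p) = Mul(Mul(Add(Rational(6, 7), Rational(1, 7)), -6), p) = Mul(Mul(1, -6), p) = Mul(-6, p))
Add(Function('f')(Function('F')(-13), S), -601) = Add(Mul(-6, Rational(-1, 4)), -601) = Add(Rational(3, 2), -601) = Rational(-1199, 2)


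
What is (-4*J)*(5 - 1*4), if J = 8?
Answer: -32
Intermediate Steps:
(-4*J)*(5 - 1*4) = (-4*8)*(5 - 1*4) = -32*(5 - 4) = -32*1 = -32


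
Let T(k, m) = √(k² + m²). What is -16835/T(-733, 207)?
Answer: -1295*√580138/44626 ≈ -22.103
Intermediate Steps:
-16835/T(-733, 207) = -16835/√((-733)² + 207²) = -16835/√(537289 + 42849) = -16835*√580138/580138 = -1295*√580138/44626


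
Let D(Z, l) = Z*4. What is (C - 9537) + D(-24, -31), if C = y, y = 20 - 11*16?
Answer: -9789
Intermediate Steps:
D(Z, l) = 4*Z
y = -156 (y = 20 - 176 = -156)
C = -156
(C - 9537) + D(-24, -31) = (-156 - 9537) + 4*(-24) = -9693 - 96 = -9789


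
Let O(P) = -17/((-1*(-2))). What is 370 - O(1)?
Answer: 757/2 ≈ 378.50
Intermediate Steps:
O(P) = -17/2
370 - O(1) = 370 - 1*(-17/2) = 370 + 17/2 = 757/2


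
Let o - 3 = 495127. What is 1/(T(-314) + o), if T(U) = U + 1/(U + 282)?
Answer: 32/15834111 ≈ 2.0210e-6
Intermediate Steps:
o = 495130 (o = 3 + 495127 = 495130)
T(U) = U + 1/(282 + U)
1/(T(-314) + o) = 1/((1 + (-314)² + 282*(-314))/(282 - 314) + 495130) = 1/((1 + 98596 - 88548)/(-32) + 495130) = 1/(-1/32*10049 + 495130) = 1/(-10049/32 + 495130) = 1/(15834111/32) = 32/15834111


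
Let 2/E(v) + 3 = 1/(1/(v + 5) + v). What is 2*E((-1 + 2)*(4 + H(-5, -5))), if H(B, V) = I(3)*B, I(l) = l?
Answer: -268/207 ≈ -1.2947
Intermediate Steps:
H(B, V) = 3*B
E(v) = 2/(-3 + 1/(v + 1/(5 + v))) (E(v) = 2/(-3 + 1/(1/(v + 5) + v)) = 2/(-3 + 1/(1/(5 + v) + v)) = 2/(-3 + 1/(v + 1/(5 + v))))
2*E((-1 + 2)*(4 + H(-5, -5))) = 2*(2*(-1 - ((-1 + 2)*(4 + 3*(-5)))² - 5*(-1 + 2)*(4 + 3*(-5)))/(-2 + 3*((-1 + 2)*(4 + 3*(-5)))² + 14*((-1 + 2)*(4 + 3*(-5))))) = 2*(2*(-1 - (1*(4 - 15))² - 5*(4 - 15))/(-2 + 3*(1*(4 - 15))² + 14*(1*(4 - 15)))) = 2*(2*(-1 - (1*(-11))² - 5*(-11))/(-2 + 3*(1*(-11))² + 14*(1*(-11)))) = 2*(2*(-1 - 1*(-11)² - 5*(-11))/(-2 + 3*(-11)² + 14*(-11))) = 2*(2*(-1 - 1*121 + 55)/(-2 + 3*121 - 154)) = 2*(2*(-1 - 121 + 55)/(-2 + 363 - 154)) = 2*(2*(-67)/207) = 2*(2*(1/207)*(-67)) = 2*(-134/207) = -268/207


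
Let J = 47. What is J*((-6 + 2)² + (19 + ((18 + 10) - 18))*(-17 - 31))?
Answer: -64672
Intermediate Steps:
J*((-6 + 2)² + (19 + ((18 + 10) - 18))*(-17 - 31)) = 47*((-6 + 2)² + (19 + ((18 + 10) - 18))*(-17 - 31)) = 47*((-4)² + (19 + (28 - 18))*(-48)) = 47*(16 + (19 + 10)*(-48)) = 47*(16 + 29*(-48)) = 47*(16 - 1392) = 47*(-1376) = -64672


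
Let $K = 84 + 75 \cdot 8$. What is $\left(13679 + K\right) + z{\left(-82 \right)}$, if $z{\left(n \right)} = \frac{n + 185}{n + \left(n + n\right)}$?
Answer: $\frac{3533195}{246} \approx 14363.0$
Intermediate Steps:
$K = 684$ ($K = 84 + 600 = 684$)
$z{\left(n \right)} = \frac{185 + n}{3 n}$ ($z{\left(n \right)} = \frac{185 + n}{n + 2 n} = \frac{185 + n}{3 n}$)
$\left(13679 + K\right) + z{\left(-82 \right)} = \left(13679 + 684\right) + \frac{185 - 82}{3 \left(-82\right)} = 14363 + \frac{1}{3} \left(- \frac{1}{82}\right) 103 = 14363 - \frac{103}{246} = \frac{3533195}{246}$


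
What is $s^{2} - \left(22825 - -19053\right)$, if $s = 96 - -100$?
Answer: $-3462$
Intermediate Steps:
$s = 196$ ($s = 96 + 100 = 196$)
$s^{2} - \left(22825 - -19053\right) = 196^{2} - \left(22825 - -19053\right) = 38416 - \left(22825 + 19053\right) = 38416 - 41878 = -3462$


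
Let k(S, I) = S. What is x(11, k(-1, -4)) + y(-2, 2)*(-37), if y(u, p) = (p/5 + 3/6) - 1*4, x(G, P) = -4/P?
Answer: 1187/10 ≈ 118.70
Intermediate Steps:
y(u, p) = -7/2 + p/5 (y(u, p) = (p*(⅕) + 3*(⅙)) - 4 = (p/5 + ½) - 4 = (½ + p/5) - 4 = -7/2 + p/5)
x(11, k(-1, -4)) + y(-2, 2)*(-37) = -4/(-1) + (-7/2 + (⅕)*2)*(-37) = -4*(-1) + (-7/2 + ⅖)*(-37) = 4 - 31/10*(-37) = 4 + 1147/10 = 1187/10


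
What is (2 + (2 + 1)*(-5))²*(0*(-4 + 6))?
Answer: 0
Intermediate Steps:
(2 + (2 + 1)*(-5))²*(0*(-4 + 6)) = (2 + 3*(-5))²*(0*2) = (2 - 15)²*0 = (-13)²*0 = 169*0 = 0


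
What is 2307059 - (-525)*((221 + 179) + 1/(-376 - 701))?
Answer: 903624006/359 ≈ 2.5171e+6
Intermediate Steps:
2307059 - (-525)*((221 + 179) + 1/(-376 - 701)) = 2307059 - (-525)*(400 + 1/(-1077)) = 2307059 - (-525)*(400 - 1/1077) = 2307059 - (-525)*430799/1077 = 2307059 - 1*(-75389825/359) = 2307059 + 75389825/359 = 903624006/359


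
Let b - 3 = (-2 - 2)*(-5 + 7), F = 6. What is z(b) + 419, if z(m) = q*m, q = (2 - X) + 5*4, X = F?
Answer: 339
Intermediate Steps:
X = 6
b = -5 (b = 3 + (-2 - 2)*(-5 + 7) = 3 - 4*2 = 3 - 8 = -5)
q = 16 (q = (2 - 1*6) + 5*4 = (2 - 6) + 20 = -4 + 20 = 16)
z(m) = 16*m
z(b) + 419 = 16*(-5) + 419 = -80 + 419 = 339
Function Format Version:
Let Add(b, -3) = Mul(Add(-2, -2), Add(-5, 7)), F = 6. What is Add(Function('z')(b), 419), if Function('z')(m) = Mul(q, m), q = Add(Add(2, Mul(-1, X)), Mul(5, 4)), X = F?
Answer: 339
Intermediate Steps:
X = 6
b = -5 (b = Add(3, Mul(Add(-2, -2), Add(-5, 7))) = Add(3, Mul(-4, 2)) = Add(3, -8) = -5)
q = 16 (q = Add(Add(2, Mul(-1, 6)), Mul(5, 4)) = Add(Add(2, -6), 20) = Add(-4, 20) = 16)
Function('z')(m) = Mul(16, m)
Add(Function('z')(b), 419) = Add(Mul(16, -5), 419) = Add(-80, 419) = 339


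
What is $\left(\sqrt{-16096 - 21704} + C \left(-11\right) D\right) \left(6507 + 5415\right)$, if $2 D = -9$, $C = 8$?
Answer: $4721112 + 357660 i \sqrt{42} \approx 4.7211 \cdot 10^{6} + 2.3179 \cdot 10^{6} i$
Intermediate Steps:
$D = - \frac{9}{2}$ ($D = \frac{1}{2} \left(-9\right) = - \frac{9}{2} \approx -4.5$)
$\left(\sqrt{-16096 - 21704} + C \left(-11\right) D\right) \left(6507 + 5415\right) = \left(\sqrt{-16096 - 21704} + 8 \left(-11\right) \left(- \frac{9}{2}\right)\right) \left(6507 + 5415\right) = \left(\sqrt{-37800} - -396\right) 11922 = \left(30 i \sqrt{42} + 396\right) 11922 = \left(396 + 30 i \sqrt{42}\right) 11922 = 4721112 + 357660 i \sqrt{42}$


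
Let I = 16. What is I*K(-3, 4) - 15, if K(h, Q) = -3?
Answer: -63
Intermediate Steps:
I*K(-3, 4) - 15 = 16*(-3) - 15 = -48 - 15 = -63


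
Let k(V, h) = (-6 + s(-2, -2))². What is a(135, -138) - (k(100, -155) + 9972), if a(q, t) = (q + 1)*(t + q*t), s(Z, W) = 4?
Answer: -2562424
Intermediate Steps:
k(V, h) = 4 (k(V, h) = (-6 + 4)² = (-2)² = 4)
a(q, t) = (1 + q)*(t + q*t)
a(135, -138) - (k(100, -155) + 9972) = -138*(1 + 135² + 2*135) - (4 + 9972) = -138*(1 + 18225 + 270) - 1*9976 = -138*18496 - 9976 = -2552448 - 9976 = -2562424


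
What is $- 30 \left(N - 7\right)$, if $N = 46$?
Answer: $-1170$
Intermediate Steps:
$- 30 \left(N - 7\right) = - 30 \left(46 - 7\right) = \left(-30\right) 39 = -1170$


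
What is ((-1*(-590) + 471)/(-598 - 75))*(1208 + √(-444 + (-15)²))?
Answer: -1281688/673 - 1061*I*√219/673 ≈ -1904.4 - 23.33*I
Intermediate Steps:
((-1*(-590) + 471)/(-598 - 75))*(1208 + √(-444 + (-15)²)) = ((590 + 471)/(-673))*(1208 + √(-444 + 225)) = (1061*(-1/673))*(1208 + √(-219)) = -1061*(1208 + I*√219)/673 = -1281688/673 - 1061*I*√219/673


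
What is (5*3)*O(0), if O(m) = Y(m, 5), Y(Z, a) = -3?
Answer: -45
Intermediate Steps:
O(m) = -3
(5*3)*O(0) = (5*3)*(-3) = 15*(-3) = -45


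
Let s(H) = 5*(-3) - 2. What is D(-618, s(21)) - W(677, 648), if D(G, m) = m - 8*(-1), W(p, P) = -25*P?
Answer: 16191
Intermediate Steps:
s(H) = -17 (s(H) = -15 - 2 = -17)
D(G, m) = 8 + m (D(G, m) = m + 8 = 8 + m)
D(-618, s(21)) - W(677, 648) = (8 - 17) - (-25)*648 = -9 - 1*(-16200) = -9 + 16200 = 16191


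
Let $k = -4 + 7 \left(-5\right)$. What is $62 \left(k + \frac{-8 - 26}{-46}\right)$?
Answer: $- \frac{54560}{23} \approx -2372.2$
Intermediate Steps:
$k = -39$ ($k = -4 - 35 = -39$)
$62 \left(k + \frac{-8 - 26}{-46}\right) = 62 \left(-39 + \frac{-8 - 26}{-46}\right) = 62 \left(-39 + \left(-8 - 26\right) \left(- \frac{1}{46}\right)\right) = 62 \left(-39 - - \frac{17}{23}\right) = 62 \left(-39 + \frac{17}{23}\right) = 62 \left(- \frac{880}{23}\right) = - \frac{54560}{23}$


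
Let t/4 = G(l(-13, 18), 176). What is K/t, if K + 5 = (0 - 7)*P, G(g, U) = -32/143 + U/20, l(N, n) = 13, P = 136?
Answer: -228085/8176 ≈ -27.897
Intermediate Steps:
G(g, U) = -32/143 + U/20 (G(g, U) = -32*1/143 + U*(1/20) = -32/143 + U/20)
t = 24528/715 (t = 4*(-32/143 + (1/20)*176) = 4*(-32/143 + 44/5) = 4*(6132/715) = 24528/715 ≈ 34.305)
K = -957 (K = -5 + (0 - 7)*136 = -5 - 7*136 = -5 - 952 = -957)
K/t = -957/24528/715 = -957*715/24528 = -228085/8176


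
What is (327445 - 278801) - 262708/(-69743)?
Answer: 3392841200/69743 ≈ 48648.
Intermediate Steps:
(327445 - 278801) - 262708/(-69743) = 48644 - 262708*(-1/69743) = 48644 + 262708/69743 = 3392841200/69743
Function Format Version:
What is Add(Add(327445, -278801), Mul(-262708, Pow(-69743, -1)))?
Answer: Rational(3392841200, 69743) ≈ 48648.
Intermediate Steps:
Add(Add(327445, -278801), Mul(-262708, Pow(-69743, -1))) = Add(48644, Mul(-262708, Rational(-1, 69743))) = Add(48644, Rational(262708, 69743)) = Rational(3392841200, 69743)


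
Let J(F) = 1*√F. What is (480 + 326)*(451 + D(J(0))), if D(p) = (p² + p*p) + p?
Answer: 363506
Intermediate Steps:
J(F) = √F
D(p) = p + 2*p² (D(p) = (p² + p²) + p = 2*p² + p = p + 2*p²)
(480 + 326)*(451 + D(J(0))) = (480 + 326)*(451 + √0*(1 + 2*√0)) = 806*(451 + 0*(1 + 2*0)) = 806*(451 + 0*(1 + 0)) = 806*(451 + 0*1) = 806*(451 + 0) = 806*451 = 363506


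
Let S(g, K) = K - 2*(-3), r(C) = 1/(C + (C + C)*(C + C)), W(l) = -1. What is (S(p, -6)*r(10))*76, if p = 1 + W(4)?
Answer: 0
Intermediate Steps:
r(C) = 1/(C + 4*C**2) (r(C) = 1/(C + (2*C)*(2*C)) = 1/(C + 4*C**2))
p = 0 (p = 1 - 1 = 0)
S(g, K) = 6 + K (S(g, K) = K + 6 = 6 + K)
(S(p, -6)*r(10))*76 = ((6 - 6)*(1/(10*(1 + 4*10))))*76 = (0*(1/(10*(1 + 40))))*76 = (0*((1/10)/41))*76 = (0*((1/10)*(1/41)))*76 = (0*(1/410))*76 = 0*76 = 0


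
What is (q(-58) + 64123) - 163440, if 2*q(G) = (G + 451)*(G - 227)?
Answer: -310639/2 ≈ -1.5532e+5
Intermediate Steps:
q(G) = (-227 + G)*(451 + G)/2 (q(G) = ((G + 451)*(G - 227))/2 = ((451 + G)*(-227 + G))/2 = ((-227 + G)*(451 + G))/2 = (-227 + G)*(451 + G)/2)
(q(-58) + 64123) - 163440 = ((-102377/2 + (½)*(-58)² + 112*(-58)) + 64123) - 163440 = ((-102377/2 + (½)*3364 - 6496) + 64123) - 163440 = ((-102377/2 + 1682 - 6496) + 64123) - 163440 = (-112005/2 + 64123) - 163440 = 16241/2 - 163440 = -310639/2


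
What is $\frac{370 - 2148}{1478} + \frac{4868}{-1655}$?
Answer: $- \frac{5068747}{1223045} \approx -4.1444$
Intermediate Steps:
$\frac{370 - 2148}{1478} + \frac{4868}{-1655} = \left(-1778\right) \frac{1}{1478} + 4868 \left(- \frac{1}{1655}\right) = - \frac{889}{739} - \frac{4868}{1655} = - \frac{5068747}{1223045}$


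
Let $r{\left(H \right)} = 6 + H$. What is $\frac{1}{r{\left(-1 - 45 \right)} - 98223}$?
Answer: $- \frac{1}{98263} \approx -1.0177 \cdot 10^{-5}$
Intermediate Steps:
$\frac{1}{r{\left(-1 - 45 \right)} - 98223} = \frac{1}{\left(6 - 46\right) - 98223} = \frac{1}{-40 - 98223} = \frac{1}{-98263} = - \frac{1}{98263}$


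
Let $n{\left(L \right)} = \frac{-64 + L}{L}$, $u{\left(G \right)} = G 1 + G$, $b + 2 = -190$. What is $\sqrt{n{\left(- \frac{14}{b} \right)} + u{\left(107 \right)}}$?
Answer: $\frac{i \sqrt{32473}}{7} \approx 25.743 i$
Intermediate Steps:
$b = -192$ ($b = -2 - 190 = -192$)
$u{\left(G \right)} = 2 G$ ($u{\left(G \right)} = G + G = 2 G$)
$n{\left(L \right)} = \frac{-64 + L}{L}$
$\sqrt{n{\left(- \frac{14}{b} \right)} + u{\left(107 \right)}} = \sqrt{\frac{-64 - \frac{14}{-192}}{\left(-14\right) \frac{1}{-192}} + 2 \cdot 107} = \sqrt{\frac{-64 - - \frac{7}{96}}{\left(-14\right) \left(- \frac{1}{192}\right)} + 214} = \sqrt{\frac{-64 + \frac{7}{96}}{\frac{7}{96}} + 214} = \sqrt{\frac{96}{7} \left(- \frac{6137}{96}\right) + 214} = \sqrt{- \frac{6137}{7} + 214} = \sqrt{- \frac{4639}{7}} = \frac{i \sqrt{32473}}{7}$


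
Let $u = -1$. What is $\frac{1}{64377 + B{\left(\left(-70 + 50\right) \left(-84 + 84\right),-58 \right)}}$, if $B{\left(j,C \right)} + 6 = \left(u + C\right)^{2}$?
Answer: $\frac{1}{67852} \approx 1.4738 \cdot 10^{-5}$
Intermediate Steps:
$B{\left(j,C \right)} = -6 + \left(-1 + C\right)^{2}$
$\frac{1}{64377 + B{\left(\left(-70 + 50\right) \left(-84 + 84\right),-58 \right)}} = \frac{1}{64377 - \left(6 - \left(-1 - 58\right)^{2}\right)} = \frac{1}{64377 - \left(6 - \left(-59\right)^{2}\right)} = \frac{1}{64377 + \left(-6 + 3481\right)} = \frac{1}{64377 + 3475} = \frac{1}{67852}$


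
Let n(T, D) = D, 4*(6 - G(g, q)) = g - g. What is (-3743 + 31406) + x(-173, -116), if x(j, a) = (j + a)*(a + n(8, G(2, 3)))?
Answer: 59453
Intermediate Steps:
G(g, q) = 6 (G(g, q) = 6 - (g - g)/4 = 6 - ¼*0 = 6 + 0 = 6)
x(j, a) = (6 + a)*(a + j) (x(j, a) = (j + a)*(a + 6) = (a + j)*(6 + a) = (6 + a)*(a + j))
(-3743 + 31406) + x(-173, -116) = (-3743 + 31406) + ((-116)² + 6*(-116) + 6*(-173) - 116*(-173)) = 27663 + (13456 - 696 - 1038 + 20068) = 27663 + 31790 = 59453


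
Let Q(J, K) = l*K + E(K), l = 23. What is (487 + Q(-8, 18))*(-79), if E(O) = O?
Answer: -72601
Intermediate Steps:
Q(J, K) = 24*K (Q(J, K) = 23*K + K = 24*K)
(487 + Q(-8, 18))*(-79) = (487 + 24*18)*(-79) = (487 + 432)*(-79) = 919*(-79) = -72601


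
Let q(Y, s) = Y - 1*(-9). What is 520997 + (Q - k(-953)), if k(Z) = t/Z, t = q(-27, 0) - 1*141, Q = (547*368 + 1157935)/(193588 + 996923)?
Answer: 197033963509315/378185661 ≈ 5.2100e+5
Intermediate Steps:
q(Y, s) = 9 + Y (q(Y, s) = Y + 9 = 9 + Y)
Q = 453077/396837 (Q = (201296 + 1157935)/1190511 = 1359231*(1/1190511) = 453077/396837 ≈ 1.1417)
t = -159 (t = (9 - 27) - 1*141 = -18 - 141 = -159)
k(Z) = -159/Z
520997 + (Q - k(-953)) = 520997 + (453077/396837 - (-159)/(-953)) = 520997 + (453077/396837 - (-159)*(-1)/953) = 520997 + (453077/396837 - 1*159/953) = 520997 + (453077/396837 - 159/953) = 520997 + 368685298/378185661 = 197033963509315/378185661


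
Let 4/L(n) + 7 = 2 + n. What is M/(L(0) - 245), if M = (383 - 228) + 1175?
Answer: -6650/1229 ≈ -5.4109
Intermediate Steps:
M = 1330 (M = 155 + 1175 = 1330)
L(n) = 4/(-5 + n) (L(n) = 4/(-7 + (2 + n)) = 4/(-5 + n))
M/(L(0) - 245) = 1330/(4/(-5 + 0) - 245) = 1330/(4/(-5) - 245) = 1330/(4*(-1/5) - 245) = 1330/(-4/5 - 245) = 1330/(-1229/5) = -5/1229*1330 = -6650/1229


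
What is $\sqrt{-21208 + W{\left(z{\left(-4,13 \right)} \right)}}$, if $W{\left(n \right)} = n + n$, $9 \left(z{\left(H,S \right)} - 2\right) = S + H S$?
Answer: $\frac{i \sqrt{190914}}{3} \approx 145.65 i$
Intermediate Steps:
$z{\left(H,S \right)} = 2 + \frac{S}{9} + \frac{H S}{9}$ ($z{\left(H,S \right)} = 2 + \frac{S + H S}{9} = 2 + \left(\frac{S}{9} + \frac{H S}{9}\right) = 2 + \frac{S}{9} + \frac{H S}{9}$)
$W{\left(n \right)} = 2 n$
$\sqrt{-21208 + W{\left(z{\left(-4,13 \right)} \right)}} = \sqrt{-21208 + 2 \left(2 + \frac{1}{9} \cdot 13 + \frac{1}{9} \left(-4\right) 13\right)} = \sqrt{-21208 + 2 \left(2 + \frac{13}{9} - \frac{52}{9}\right)} = \sqrt{-21208 + 2 \left(- \frac{7}{3}\right)} = \sqrt{-21208 - \frac{14}{3}} = \sqrt{- \frac{63638}{3}} = \frac{i \sqrt{190914}}{3}$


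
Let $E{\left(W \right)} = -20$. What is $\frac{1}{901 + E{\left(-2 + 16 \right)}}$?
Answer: $\frac{1}{881} \approx 0.0011351$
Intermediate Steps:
$\frac{1}{901 + E{\left(-2 + 16 \right)}} = \frac{1}{901 - 20} = \frac{1}{881}$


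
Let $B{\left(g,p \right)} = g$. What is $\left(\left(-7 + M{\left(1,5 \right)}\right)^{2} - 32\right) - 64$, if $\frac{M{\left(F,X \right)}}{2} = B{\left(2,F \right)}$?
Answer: $-87$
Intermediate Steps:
$M{\left(F,X \right)} = 4$ ($M{\left(F,X \right)} = 2 \cdot 2 = 4$)
$\left(\left(-7 + M{\left(1,5 \right)}\right)^{2} - 32\right) - 64 = \left(\left(-7 + 4\right)^{2} - 32\right) - 64 = \left(\left(-3\right)^{2} - 32\right) - 64 = \left(9 - 32\right) - 64 = -23 - 64 = -87$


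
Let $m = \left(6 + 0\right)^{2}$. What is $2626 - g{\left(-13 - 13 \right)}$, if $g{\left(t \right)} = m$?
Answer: $2590$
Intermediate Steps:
$m = 36$ ($m = 6^{2} = 36$)
$g{\left(t \right)} = 36$
$2626 - g{\left(-13 - 13 \right)} = 2626 - 36 = 2590$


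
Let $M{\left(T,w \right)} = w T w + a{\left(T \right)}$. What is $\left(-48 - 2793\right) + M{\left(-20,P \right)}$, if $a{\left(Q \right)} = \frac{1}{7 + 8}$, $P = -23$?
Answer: $- \frac{201314}{15} \approx -13421.0$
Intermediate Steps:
$a{\left(Q \right)} = \frac{1}{15}$
$M{\left(T,w \right)} = \frac{1}{15} + T w^{2}$ ($M{\left(T,w \right)} = w T w + \frac{1}{15} = T w w + \frac{1}{15} = T w^{2} + \frac{1}{15} = \frac{1}{15} + T w^{2}$)
$\left(-48 - 2793\right) + M{\left(-20,P \right)} = \left(-48 - 2793\right) + \left(\frac{1}{15} - 20 \left(-23\right)^{2}\right) = -2841 + \left(\frac{1}{15} - 10580\right) = -2841 - \frac{158699}{15} = - \frac{201314}{15}$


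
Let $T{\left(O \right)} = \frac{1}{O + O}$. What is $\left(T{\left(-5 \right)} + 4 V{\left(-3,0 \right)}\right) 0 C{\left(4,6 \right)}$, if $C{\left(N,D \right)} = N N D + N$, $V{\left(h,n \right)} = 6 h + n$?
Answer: $0$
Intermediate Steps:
$T{\left(O \right)} = \frac{1}{2 O}$
$V{\left(h,n \right)} = n + 6 h$
$C{\left(N,D \right)} = N + D N^{2}$ ($C{\left(N,D \right)} = N^{2} D + N = D N^{2} + N = N + D N^{2}$)
$\left(T{\left(-5 \right)} + 4 V{\left(-3,0 \right)}\right) 0 C{\left(4,6 \right)} = \left(\frac{1}{2 \left(-5\right)} + 4 \left(0 + 6 \left(-3\right)\right)\right) 0 \cdot 4 \left(1 + 6 \cdot 4\right) = \left(\frac{1}{2} \left(- \frac{1}{5}\right) + 4 \left(0 - 18\right)\right) 0 \cdot 4 \left(1 + 24\right) = \left(- \frac{1}{10} + 4 \left(-18\right)\right) 0 \cdot 4 \cdot 25 = \left(- \frac{1}{10} - 72\right) 0 \cdot 100 = \left(- \frac{721}{10}\right) 0 \cdot 100 = 0 \cdot 100 = 0$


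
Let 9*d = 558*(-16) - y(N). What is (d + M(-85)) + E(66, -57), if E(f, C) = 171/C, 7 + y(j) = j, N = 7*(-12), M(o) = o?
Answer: -9629/9 ≈ -1069.9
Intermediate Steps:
N = -84
y(j) = -7 + j
d = -8837/9 (d = (558*(-16) - (-7 - 84))/9 = (-8928 - 1*(-91))/9 = (-8928 + 91)/9 = (⅑)*(-8837) = -8837/9 ≈ -981.89)
(d + M(-85)) + E(66, -57) = (-8837/9 - 85) + 171/(-57) = -9602/9 + 171*(-1/57) = -9602/9 - 3 = -9629/9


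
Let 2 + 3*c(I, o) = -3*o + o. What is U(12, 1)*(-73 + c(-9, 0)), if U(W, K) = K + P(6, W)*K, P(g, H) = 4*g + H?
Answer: -8177/3 ≈ -2725.7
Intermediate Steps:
P(g, H) = H + 4*g
c(I, o) = -⅔ - 2*o/3 (c(I, o) = -⅔ + (-3*o + o)/3 = -⅔ + (-2*o)/3 = -⅔ - 2*o/3)
U(W, K) = K + K*(24 + W) (U(W, K) = K + (W + 4*6)*K = K + (W + 24)*K = K + (24 + W)*K = K + K*(24 + W))
U(12, 1)*(-73 + c(-9, 0)) = (1*(25 + 12))*(-73 + (-⅔ - ⅔*0)) = (1*37)*(-73 + (-⅔ + 0)) = 37*(-73 - ⅔) = 37*(-221/3) = -8177/3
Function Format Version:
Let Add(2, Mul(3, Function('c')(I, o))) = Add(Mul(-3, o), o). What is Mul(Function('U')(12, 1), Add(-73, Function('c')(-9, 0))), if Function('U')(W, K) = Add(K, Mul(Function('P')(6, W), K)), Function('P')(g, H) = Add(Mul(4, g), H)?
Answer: Rational(-8177, 3) ≈ -2725.7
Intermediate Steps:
Function('P')(g, H) = Add(H, Mul(4, g))
Function('c')(I, o) = Add(Rational(-2, 3), Mul(Rational(-2, 3), o)) (Function('c')(I, o) = Add(Rational(-2, 3), Mul(Rational(1, 3), Add(Mul(-3, o), o))) = Add(Rational(-2, 3), Mul(Rational(1, 3), Mul(-2, o))) = Add(Rational(-2, 3), Mul(Rational(-2, 3), o)))
Function('U')(W, K) = Add(K, Mul(K, Add(24, W))) (Function('U')(W, K) = Add(K, Mul(Add(W, Mul(4, 6)), K)) = Add(K, Mul(Add(W, 24), K)) = Add(K, Mul(Add(24, W), K)) = Add(K, Mul(K, Add(24, W))))
Mul(Function('U')(12, 1), Add(-73, Function('c')(-9, 0))) = Mul(Mul(1, Add(25, 12)), Add(-73, Add(Rational(-2, 3), Mul(Rational(-2, 3), 0)))) = Mul(Mul(1, 37), Add(-73, Add(Rational(-2, 3), 0))) = Mul(37, Add(-73, Rational(-2, 3))) = Mul(37, Rational(-221, 3)) = Rational(-8177, 3)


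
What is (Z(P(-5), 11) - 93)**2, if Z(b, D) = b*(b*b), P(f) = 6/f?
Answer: 140209281/15625 ≈ 8973.4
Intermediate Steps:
Z(b, D) = b**3 (Z(b, D) = b*b**2 = b**3)
(Z(P(-5), 11) - 93)**2 = ((6/(-5))**3 - 93)**2 = ((6*(-1/5))**3 - 93)**2 = ((-6/5)**3 - 93)**2 = (-216/125 - 93)**2 = (-11841/125)**2 = 140209281/15625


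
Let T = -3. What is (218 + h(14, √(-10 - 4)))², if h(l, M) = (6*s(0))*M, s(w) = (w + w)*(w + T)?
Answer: 47524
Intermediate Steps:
s(w) = 2*w*(-3 + w) (s(w) = (w + w)*(w - 3) = (2*w)*(-3 + w) = 2*w*(-3 + w))
h(l, M) = 0 (h(l, M) = (6*(2*0*(-3 + 0)))*M = (6*(2*0*(-3)))*M = (6*0)*M = 0*M = 0)
(218 + h(14, √(-10 - 4)))² = (218 + 0)² = 218² = 47524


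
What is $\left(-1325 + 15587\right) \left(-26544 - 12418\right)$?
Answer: $-555676044$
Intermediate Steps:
$\left(-1325 + 15587\right) \left(-26544 - 12418\right) = 14262 \left(-38962\right) = -555676044$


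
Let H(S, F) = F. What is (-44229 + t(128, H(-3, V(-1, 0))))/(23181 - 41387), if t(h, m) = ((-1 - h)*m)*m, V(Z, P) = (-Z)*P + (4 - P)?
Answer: 46293/18206 ≈ 2.5427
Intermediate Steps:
V(Z, P) = 4 - P - P*Z (V(Z, P) = -P*Z + (4 - P) = 4 - P - P*Z)
t(h, m) = m**2*(-1 - h) (t(h, m) = (m*(-1 - h))*m = m**2*(-1 - h))
(-44229 + t(128, H(-3, V(-1, 0))))/(23181 - 41387) = (-44229 + (4 - 1*0 - 1*0*(-1))**2*(-1 - 1*128))/(23181 - 41387) = (-44229 + (4 + 0 + 0)**2*(-1 - 128))/(-18206) = (-44229 + 4**2*(-129))*(-1/18206) = (-44229 + 16*(-129))*(-1/18206) = (-44229 - 2064)*(-1/18206) = -46293*(-1/18206) = 46293/18206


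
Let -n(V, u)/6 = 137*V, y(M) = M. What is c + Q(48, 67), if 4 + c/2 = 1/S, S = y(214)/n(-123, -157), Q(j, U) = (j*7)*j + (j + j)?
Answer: 1836218/107 ≈ 17161.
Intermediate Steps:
n(V, u) = -822*V
Q(j, U) = 2*j + 7*j² (Q(j, U) = (7*j)*j + 2*j = 7*j² + 2*j = 2*j + 7*j²)
S = 107/50553 (S = 214/((-822*(-123))) = 214/101106 = 214*(1/101106) = 107/50553 ≈ 0.0021166)
c = 100250/107 (c = -8 + 2/(107/50553) = -8 + 2*(50553/107) = -8 + 101106/107 = 100250/107 ≈ 936.92)
c + Q(48, 67) = 100250/107 + 48*(2 + 7*48) = 100250/107 + 48*(2 + 336) = 100250/107 + 48*338 = 100250/107 + 16224 = 1836218/107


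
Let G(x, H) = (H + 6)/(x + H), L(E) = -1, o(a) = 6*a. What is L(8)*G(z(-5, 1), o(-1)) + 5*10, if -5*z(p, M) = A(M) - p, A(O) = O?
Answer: 50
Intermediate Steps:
z(p, M) = -M/5 + p/5 (z(p, M) = -(M - p)/5 = -M/5 + p/5)
G(x, H) = (6 + H)/(H + x)
L(8)*G(z(-5, 1), o(-1)) + 5*10 = -(6 + 6*(-1))/(6*(-1) + (-⅕*1 + (⅕)*(-5))) + 5*10 = -(6 - 6)/(-6 + (-⅕ - 1)) + 50 = -0/(-6 - 6/5) + 50 = -0/(-36/5) + 50 = -(-5)*0/36 + 50 = -1*0 + 50 = 0 + 50 = 50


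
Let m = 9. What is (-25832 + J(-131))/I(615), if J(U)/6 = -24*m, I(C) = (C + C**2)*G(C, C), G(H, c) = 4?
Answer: -3391/189420 ≈ -0.017902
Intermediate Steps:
I(C) = 4*C + 4*C**2 (I(C) = (C + C**2)*4 = 4*C + 4*C**2)
J(U) = -1296 (J(U) = 6*(-24*9) = 6*(-216) = -1296)
(-25832 + J(-131))/I(615) = (-25832 - 1296)/((4*615*(1 + 615))) = -27128/(4*615*616) = -27128/1515360 = -27128*1/1515360 = -3391/189420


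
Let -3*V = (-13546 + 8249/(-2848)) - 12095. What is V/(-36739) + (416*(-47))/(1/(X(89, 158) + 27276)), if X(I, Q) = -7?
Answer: -167358961159873625/313898016 ≈ -5.3316e+8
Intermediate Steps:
V = 73033817/8544 (V = -((-13546 + 8249/(-2848)) - 12095)/3 = -((-13546 + 8249*(-1/2848)) - 12095)/3 = -((-13546 - 8249/2848) - 12095)/3 = -(-38587257/2848 - 12095)/3 = -⅓*(-73033817/2848) = 73033817/8544 ≈ 8548.0)
V/(-36739) + (416*(-47))/(1/(X(89, 158) + 27276)) = (73033817/8544)/(-36739) + (416*(-47))/(1/(-7 + 27276)) = (73033817/8544)*(-1/36739) - 19552/(1/27269) = -73033817/313898016 - 19552/1/27269 = -73033817/313898016 - 19552*27269 = -73033817/313898016 - 533163488 = -167358961159873625/313898016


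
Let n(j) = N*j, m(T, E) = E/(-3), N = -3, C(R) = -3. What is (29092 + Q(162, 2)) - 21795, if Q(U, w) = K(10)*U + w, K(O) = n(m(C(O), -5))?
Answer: 6489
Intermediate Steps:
m(T, E) = -E/3 (m(T, E) = E*(-⅓) = -E/3)
n(j) = -3*j
K(O) = -5 (K(O) = -(-1)*(-5) = -3*5/3 = -5)
Q(U, w) = w - 5*U (Q(U, w) = -5*U + w = w - 5*U)
(29092 + Q(162, 2)) - 21795 = (29092 + (2 - 5*162)) - 21795 = (29092 + (2 - 810)) - 21795 = (29092 - 808) - 21795 = 28284 - 21795 = 6489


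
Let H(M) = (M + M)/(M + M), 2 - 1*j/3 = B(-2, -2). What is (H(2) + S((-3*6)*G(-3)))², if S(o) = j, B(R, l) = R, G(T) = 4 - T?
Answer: 169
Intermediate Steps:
j = 12 (j = 6 - 3*(-2) = 6 + 6 = 12)
S(o) = 12
H(M) = 1 (H(M) = (2*M)/((2*M)) = (2*M)*(1/(2*M)) = 1)
(H(2) + S((-3*6)*G(-3)))² = (1 + 12)² = 13² = 169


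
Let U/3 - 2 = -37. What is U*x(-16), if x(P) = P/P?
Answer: -105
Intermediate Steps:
x(P) = 1
U = -105 (U = 6 + 3*(-37) = 6 - 111 = -105)
U*x(-16) = -105*1 = -105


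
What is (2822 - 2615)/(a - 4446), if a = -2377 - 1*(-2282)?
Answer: -207/4541 ≈ -0.045585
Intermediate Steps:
a = -95 (a = -2377 + 2282 = -95)
(2822 - 2615)/(a - 4446) = (2822 - 2615)/(-95 - 4446) = 207/(-4541) = 207*(-1/4541) = -207/4541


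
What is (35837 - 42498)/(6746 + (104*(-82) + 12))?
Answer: 6661/1770 ≈ 3.7633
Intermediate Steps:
(35837 - 42498)/(6746 + (104*(-82) + 12)) = -6661/(6746 + (-8528 + 12)) = -6661/(6746 - 8516) = -6661/(-1770) = -6661*(-1/1770) = 6661/1770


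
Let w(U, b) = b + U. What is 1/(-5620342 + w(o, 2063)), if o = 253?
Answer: -1/5618026 ≈ -1.7800e-7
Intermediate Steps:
w(U, b) = U + b
1/(-5620342 + w(o, 2063)) = 1/(-5620342 + (253 + 2063)) = 1/(-5620342 + 2316) = 1/(-5618026) = -1/5618026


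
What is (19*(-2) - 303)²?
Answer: 116281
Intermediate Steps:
(19*(-2) - 303)² = (-38 - 303)² = (-341)² = 116281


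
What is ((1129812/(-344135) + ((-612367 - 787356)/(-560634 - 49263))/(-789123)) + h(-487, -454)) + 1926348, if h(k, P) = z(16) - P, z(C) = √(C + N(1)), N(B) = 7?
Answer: 319129088426490371932993/165626583420158685 + √23 ≈ 1.9268e+6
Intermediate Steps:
z(C) = √(7 + C) (z(C) = √(C + 7) = √(7 + C))
h(k, P) = √23 - P (h(k, P) = √(7 + 16) - P = √23 - P)
((1129812/(-344135) + ((-612367 - 787356)/(-560634 - 49263))/(-789123)) + h(-487, -454)) + 1926348 = ((1129812/(-344135) + ((-612367 - 787356)/(-560634 - 49263))/(-789123)) + (√23 - 1*(-454))) + 1926348 = ((1129812*(-1/344135) - 1399723/(-609897)*(-1/789123)) + (√23 + 454)) + 1926348 = ((-1129812/344135 - 1399723*(-1/609897)*(-1/789123)) + (454 + √23)) + 1926348 = ((-1129812/344135 + (1399723/609897)*(-1/789123)) + (454 + √23)) + 1926348 = ((-1129812/344135 - 1399723/481283750331) + (454 + √23)) + 1926348 = (-543760638222642377/165626583420158685 + (454 + √23)) + 1926348 = (74650708234529400613/165626583420158685 + √23) + 1926348 = 319129088426490371932993/165626583420158685 + √23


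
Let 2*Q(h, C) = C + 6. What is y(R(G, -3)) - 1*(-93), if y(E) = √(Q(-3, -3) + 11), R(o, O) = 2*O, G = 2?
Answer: 93 + 5*√2/2 ≈ 96.536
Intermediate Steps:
Q(h, C) = 3 + C/2 (Q(h, C) = (C + 6)/2 = (6 + C)/2 = 3 + C/2)
y(E) = 5*√2/2 (y(E) = √((3 + (½)*(-3)) + 11) = √((3 - 3/2) + 11) = √(3/2 + 11) = √(25/2) = 5*√2/2)
y(R(G, -3)) - 1*(-93) = 5*√2/2 - 1*(-93) = 5*√2/2 + 93 = 93 + 5*√2/2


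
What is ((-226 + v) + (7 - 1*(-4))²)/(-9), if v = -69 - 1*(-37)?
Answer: 137/9 ≈ 15.222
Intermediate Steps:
v = -32 (v = -69 + 37 = -32)
((-226 + v) + (7 - 1*(-4))²)/(-9) = ((-226 - 32) + (7 - 1*(-4))²)/(-9) = -(-258 + (7 + 4)²)/9 = -(-258 + 11²)/9 = -(-258 + 121)/9 = -⅑*(-137) = 137/9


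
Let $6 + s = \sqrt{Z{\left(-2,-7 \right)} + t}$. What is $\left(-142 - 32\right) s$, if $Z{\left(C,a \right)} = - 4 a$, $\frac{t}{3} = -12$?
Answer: $1044 - 348 i \sqrt{2} \approx 1044.0 - 492.15 i$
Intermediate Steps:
$t = -36$ ($t = 3 \left(-12\right) = -36$)
$s = -6 + 2 i \sqrt{2}$ ($s = -6 + \sqrt{\left(-4\right) \left(-7\right) - 36} = -6 + \sqrt{28 - 36} = -6 + \sqrt{-8} = -6 + 2 i \sqrt{2} \approx -6.0 + 2.8284 i$)
$\left(-142 - 32\right) s = \left(-142 - 32\right) \left(-6 + 2 i \sqrt{2}\right) = - 174 \left(-6 + 2 i \sqrt{2}\right) = 1044 - 348 i \sqrt{2}$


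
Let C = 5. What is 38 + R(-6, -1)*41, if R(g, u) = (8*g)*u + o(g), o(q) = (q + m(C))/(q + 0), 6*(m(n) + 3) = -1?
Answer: 74471/36 ≈ 2068.6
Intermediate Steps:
m(n) = -19/6 (m(n) = -3 + (⅙)*(-1) = -3 - ⅙ = -19/6)
o(q) = (-19/6 + q)/q (o(q) = (q - 19/6)/(q + 0) = (-19/6 + q)/q)
R(g, u) = (-19/6 + g)/g + 8*g*u (R(g, u) = (8*g)*u + (-19/6 + g)/g = 8*g*u + (-19/6 + g)/g = (-19/6 + g)/g + 8*g*u)
38 + R(-6, -1)*41 = 38 + (1 - 19/6/(-6) + 8*(-6)*(-1))*41 = 38 + (1 - 19/6*(-⅙) + 48)*41 = 38 + (1 + 19/36 + 48)*41 = 38 + (1783/36)*41 = 38 + 73103/36 = 74471/36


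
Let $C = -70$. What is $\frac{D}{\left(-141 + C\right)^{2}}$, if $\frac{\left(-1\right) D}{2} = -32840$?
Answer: $\frac{65680}{44521} \approx 1.4753$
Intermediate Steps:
$D = 65680$ ($D = \left(-2\right) \left(-32840\right) = 65680$)
$\frac{D}{\left(-141 + C\right)^{2}} = \frac{65680}{\left(-141 - 70\right)^{2}} = \frac{65680}{\left(-211\right)^{2}} = \frac{65680}{44521}$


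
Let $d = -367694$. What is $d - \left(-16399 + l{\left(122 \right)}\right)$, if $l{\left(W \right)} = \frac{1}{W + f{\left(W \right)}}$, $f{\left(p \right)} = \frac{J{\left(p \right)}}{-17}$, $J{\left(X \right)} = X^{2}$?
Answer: $- \frac{4500088933}{12810} \approx -3.513 \cdot 10^{5}$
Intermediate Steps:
$f{\left(p \right)} = - \frac{p^{2}}{17}$ ($f{\left(p \right)} = \frac{p^{2}}{-17} = p^{2} \left(- \frac{1}{17}\right) = - \frac{p^{2}}{17}$)
$l{\left(W \right)} = \frac{1}{W - \frac{W^{2}}{17}}$
$d - \left(-16399 + l{\left(122 \right)}\right) = -367694 - \left(-16399 - \frac{17}{122 \left(-17 + 122\right)}\right) = -367694 - \left(-16399 - \frac{17}{122 \cdot 105}\right) = -367694 - \left(-16399 - \frac{17}{122} \cdot \frac{1}{105}\right) = -367694 - \left(-16399 - \frac{17}{12810}\right) = -367694 - - \frac{210071207}{12810} = -367694 + \frac{210071207}{12810} = - \frac{4500088933}{12810}$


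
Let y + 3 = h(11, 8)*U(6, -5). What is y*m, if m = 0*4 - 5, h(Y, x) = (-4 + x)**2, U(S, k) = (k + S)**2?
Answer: -65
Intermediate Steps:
U(S, k) = (S + k)**2
y = 13 (y = -3 + (-4 + 8)**2*(6 - 5)**2 = -3 + 4**2*1**2 = -3 + 16*1 = -3 + 16 = 13)
m = -5 (m = 0 - 5 = -5)
y*m = 13*(-5) = -65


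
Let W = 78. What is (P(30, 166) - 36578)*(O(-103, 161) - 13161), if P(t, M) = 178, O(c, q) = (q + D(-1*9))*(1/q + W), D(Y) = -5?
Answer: 830528400/23 ≈ 3.6110e+7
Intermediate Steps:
O(c, q) = (-5 + q)*(78 + 1/q) (O(c, q) = (q - 5)*(1/q + 78) = (-5 + q)*(78 + 1/q))
(P(30, 166) - 36578)*(O(-103, 161) - 13161) = (178 - 36578)*((-389 - 5/161 + 78*161) - 13161) = -36400*((-389 - 5*1/161 + 12558) - 13161) = -36400*((-389 - 5/161 + 12558) - 13161) = -36400*(1959204/161 - 13161) = -36400*(-159717/161) = 830528400/23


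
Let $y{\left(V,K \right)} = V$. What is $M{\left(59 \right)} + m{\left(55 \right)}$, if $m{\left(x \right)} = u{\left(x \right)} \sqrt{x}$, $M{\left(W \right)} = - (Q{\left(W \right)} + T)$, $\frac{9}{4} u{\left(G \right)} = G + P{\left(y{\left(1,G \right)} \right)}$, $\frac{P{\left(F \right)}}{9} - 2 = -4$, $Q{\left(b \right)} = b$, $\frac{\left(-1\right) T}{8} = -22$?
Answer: $-235 + \frac{148 \sqrt{55}}{9} \approx -113.04$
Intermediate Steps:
$T = 176$ ($T = \left(-8\right) \left(-22\right) = 176$)
$P{\left(F \right)} = -18$ ($P{\left(F \right)} = 18 + 9 \left(-4\right) = 18 - 36 = -18$)
$u{\left(G \right)} = -8 + \frac{4 G}{9}$ ($u{\left(G \right)} = \frac{4 \left(G - 18\right)}{9} = \frac{4 \left(-18 + G\right)}{9} = -8 + \frac{4 G}{9}$)
$M{\left(W \right)} = -176 - W$ ($M{\left(W \right)} = - (W + 176) = - (176 + W) = -176 - W$)
$m{\left(x \right)} = \sqrt{x} \left(-8 + \frac{4 x}{9}\right)$ ($m{\left(x \right)} = \left(-8 + \frac{4 x}{9}\right) \sqrt{x} = \sqrt{x} \left(-8 + \frac{4 x}{9}\right)$)
$M{\left(59 \right)} + m{\left(55 \right)} = \left(-176 - 59\right) + \frac{4 \sqrt{55} \left(-18 + 55\right)}{9} = \left(-176 - 59\right) + \frac{4}{9} \sqrt{55} \cdot 37 = -235 + \frac{148 \sqrt{55}}{9}$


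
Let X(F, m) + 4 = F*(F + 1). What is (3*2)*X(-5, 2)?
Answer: 96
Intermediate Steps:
X(F, m) = -4 + F*(1 + F) (X(F, m) = -4 + F*(F + 1) = -4 + F*(1 + F))
(3*2)*X(-5, 2) = (3*2)*(-4 - 5 + (-5)**2) = 6*(-4 - 5 + 25) = 6*16 = 96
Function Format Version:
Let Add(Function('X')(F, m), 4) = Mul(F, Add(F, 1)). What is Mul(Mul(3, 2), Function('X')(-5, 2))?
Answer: 96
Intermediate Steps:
Function('X')(F, m) = Add(-4, Mul(F, Add(1, F))) (Function('X')(F, m) = Add(-4, Mul(F, Add(F, 1))) = Add(-4, Mul(F, Add(1, F))))
Mul(Mul(3, 2), Function('X')(-5, 2)) = Mul(Mul(3, 2), Add(-4, -5, Pow(-5, 2))) = Mul(6, Add(-4, -5, 25)) = Mul(6, 16) = 96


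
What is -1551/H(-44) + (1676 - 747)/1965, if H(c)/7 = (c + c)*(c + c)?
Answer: 4301047/9683520 ≈ 0.44416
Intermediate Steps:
H(c) = 28*c² (H(c) = 7*((c + c)*(c + c)) = 7*((2*c)*(2*c)) = 7*(4*c²) = 28*c²)
-1551/H(-44) + (1676 - 747)/1965 = -1551/(28*(-44)²) + (1676 - 747)/1965 = -1551/(28*1936) + 929*(1/1965) = -1551/54208 + 929/1965 = -1551*1/54208 + 929/1965 = -141/4928 + 929/1965 = 4301047/9683520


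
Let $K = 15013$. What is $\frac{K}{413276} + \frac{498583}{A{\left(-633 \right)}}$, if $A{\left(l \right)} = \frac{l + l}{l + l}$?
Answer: $\frac{206052402921}{413276} \approx 4.9858 \cdot 10^{5}$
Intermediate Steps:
$A{\left(l \right)} = 1$ ($A{\left(l \right)} = \frac{2 l}{2 l} = 2 l \frac{1}{2 l} = 1$)
$\frac{K}{413276} + \frac{498583}{A{\left(-633 \right)}} = \frac{15013}{413276} + \frac{498583}{1} = 15013 \cdot \frac{1}{413276} + 498583 \cdot 1 = \frac{15013}{413276} + 498583 = \frac{206052402921}{413276}$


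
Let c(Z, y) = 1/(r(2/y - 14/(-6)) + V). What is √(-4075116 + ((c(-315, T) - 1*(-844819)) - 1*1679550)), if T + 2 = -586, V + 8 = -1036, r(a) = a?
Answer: I*√3805726896898121/27841 ≈ 2215.8*I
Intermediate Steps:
V = -1044 (V = -8 - 1036 = -1044)
T = -588 (T = -2 - 586 = -588)
c(Z, y) = 1/(-3125/3 + 2/y) (c(Z, y) = 1/((2/y - 14/(-6)) - 1044) = 1/((2/y - 14*(-⅙)) - 1044) = 1/((2/y + 7/3) - 1044) = 1/((7/3 + 2/y) - 1044) = 1/(-3125/3 + 2/y))
√(-4075116 + ((c(-315, T) - 1*(-844819)) - 1*1679550)) = √(-4075116 + ((3*(-588)/(6 - 3125*(-588)) - 1*(-844819)) - 1*1679550)) = √(-4075116 + ((3*(-588)/(6 + 1837500) + 844819) - 1679550)) = √(-4075116 + ((3*(-588)/1837506 + 844819) - 1679550)) = √(-4075116 + ((3*(-588)*(1/1837506) + 844819) - 1679550)) = √(-4075116 + ((-294/306251 + 844819) - 1679550)) = √(-4075116 + (258726663275/306251 - 1679550)) = √(-4075116 - 255637203775/306251) = √(-1503645553891/306251) = I*√3805726896898121/27841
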